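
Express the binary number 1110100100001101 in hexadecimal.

Group into 4-bit nibbles from right:
  1110 = E
  1001 = 9
  0000 = 0
  1101 = D
Result: E90D



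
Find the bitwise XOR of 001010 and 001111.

XOR: 1 when bits differ
  001010
^ 001111
--------
  000101
Decimal: 10 ^ 15 = 5



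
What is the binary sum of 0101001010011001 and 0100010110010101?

Add column by column from the right: bit + bit + carry-in; write the sum mod 2, carry 1 when the sum is 2 or 3.
carry:  1000111100100010
        0101001010011001
+       0100010110010101
------------------------
       01001100000101110
(the carry out of the leftmost column, 0, becomes the leading bit)
Decimal check:
  0101001010011001 = 16384 + 4096 + 512 + 128 + 16 + 8 + 1 = 21145
  0100010110010101 = 16384 + 1024 + 256 + 128 + 16 + 4 + 1 = 17813
  21145 + 17813 = 38958, and 01001100000101110 = 32768 + 4096 + 2048 + 32 + 8 + 4 + 2 = 38958 ✓



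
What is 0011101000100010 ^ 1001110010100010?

XOR: 1 when bits differ
  0011101000100010
^ 1001110010100010
------------------
  1010011010000000
Decimal: 14882 ^ 40098 = 42624



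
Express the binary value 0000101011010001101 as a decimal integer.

Sum of powers of 2 for each 1-bit:
2^0 + 2^2 + 2^3 + 2^7 + 2^9 + 2^10 + 2^12 + 2^14
= 1 + 4 + 8 + 128 + 512 + 1024 + 4096 + 16384
= 22157



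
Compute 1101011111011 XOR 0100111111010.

XOR: 1 when bits differ
  1101011111011
^ 0100111111010
---------------
  1001100000001
Decimal: 6907 ^ 2554 = 4865



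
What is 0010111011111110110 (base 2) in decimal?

Sum of powers of 2 for each 1-bit:
2^1 + 2^2 + 2^4 + 2^5 + 2^6 + 2^7 + 2^8 + 2^9 + 2^10 + 2^12 + 2^13 + 2^14 + 2^16
= 2 + 4 + 16 + 32 + 64 + 128 + 256 + 512 + 1024 + 4096 + 8192 + 16384 + 65536
= 96246



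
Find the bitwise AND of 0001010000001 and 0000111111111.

AND: 1 only when both bits are 1
  0001010000001
& 0000111111111
---------------
  0000010000001
Decimal: 641 & 511 = 129



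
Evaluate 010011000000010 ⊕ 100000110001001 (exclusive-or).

XOR: 1 when bits differ
  010011000000010
^ 100000110001001
-----------------
  110011110001011
Decimal: 9730 ^ 16777 = 26507



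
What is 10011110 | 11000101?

OR: 1 when either bit is 1
  10011110
| 11000101
----------
  11011111
Decimal: 158 | 197 = 223



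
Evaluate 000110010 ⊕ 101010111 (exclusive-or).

XOR: 1 when bits differ
  000110010
^ 101010111
-----------
  101100101
Decimal: 50 ^ 343 = 357



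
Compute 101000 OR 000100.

OR: 1 when either bit is 1
  101000
| 000100
--------
  101100
Decimal: 40 | 4 = 44



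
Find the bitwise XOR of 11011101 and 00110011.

XOR: 1 when bits differ
  11011101
^ 00110011
----------
  11101110
Decimal: 221 ^ 51 = 238



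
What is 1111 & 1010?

AND: 1 only when both bits are 1
  1111
& 1010
------
  1010
Decimal: 15 & 10 = 10



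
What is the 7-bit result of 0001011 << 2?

Original: 0001011 (decimal 11)
Shift left by 2 positions
Append 2 zeros on the right
Result: 0101100 (decimal 44)
Equivalent: 11 << 2 = 11 × 2^2 = 44



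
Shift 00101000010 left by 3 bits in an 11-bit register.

Original: 00101000010 (decimal 322)
Shift left by 3 positions
Append 3 zeros on the right and drop the 3 high bits that overflow the 11-bit width
Result: 01000010000 (decimal 528)
Equivalent: 322 << 3 = 322 × 2^3 = 2576, truncated to 11 bits = 528



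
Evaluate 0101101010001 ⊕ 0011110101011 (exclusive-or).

XOR: 1 when bits differ
  0101101010001
^ 0011110101011
---------------
  0110011111010
Decimal: 2897 ^ 1963 = 3322



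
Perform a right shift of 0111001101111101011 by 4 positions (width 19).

Original: 0111001101111101011 (decimal 236523)
Shift right by 4 positions
Drop the 4 low bits; fill with zeros on the left
Result: 0000011100110111110 (decimal 14782)
Equivalent: 236523 >> 4 = 236523 ÷ 2^4 = 14782



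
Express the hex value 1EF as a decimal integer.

Expand by place value (powers of 16):
Digit values: E = 14, F = 15
1EF = 1 × 16^2 + 14 × 16^1 + 15 × 16^0
= 1 × 256 + 14 × 16 + 15 × 1
= 256 + 224 + 15
= 495



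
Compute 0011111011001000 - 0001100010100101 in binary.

Method 1 - Direct subtraction (column by column from the right: bit − bit − borrow-in; if negative, add 2 and borrow 1 from the next column):
borrow: 0000000001001110
        0011111011001000
-       0001100010100101
------------------------
        0010011000100011

Method 2 - Add two's complement:
Two's complement of 0001100010100101: invert → 1110011101011010, add 1 → 1110011101011011
  0011111011001000
+ 1110011101011011
------------------
 10010011000100011  (end carry out of the top bit = 1)
Discarding the end carry: 0010011000100011
Decimal check:
  0011111011001000 = 8192 + 4096 + 2048 + 1024 + 512 + 128 + 64 + 8 = 16072
  0001100010100101 = 4096 + 2048 + 128 + 32 + 4 + 1 = 6309
  16072 - 6309 = 9763, and 0010011000100011 = 8192 + 1024 + 512 + 32 + 2 + 1 = 9763 ✓



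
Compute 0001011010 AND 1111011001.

AND: 1 only when both bits are 1
  0001011010
& 1111011001
------------
  0001011000
Decimal: 90 & 985 = 88



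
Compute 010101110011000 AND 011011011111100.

AND: 1 only when both bits are 1
  010101110011000
& 011011011111100
-----------------
  010001010011000
Decimal: 11160 & 14076 = 8856



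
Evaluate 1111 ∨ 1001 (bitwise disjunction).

OR: 1 when either bit is 1
  1111
| 1001
------
  1111
Decimal: 15 | 9 = 15



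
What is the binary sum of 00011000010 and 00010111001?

Add column by column from the right: bit + bit + carry-in; write the sum mod 2, carry 1 when the sum is 2 or 3.
carry:  00100000000
        00011000010
+       00010111001
-------------------
       000101111011
(the carry out of the leftmost column, 0, becomes the leading bit)
Decimal check:
  00011000010 = 128 + 64 + 2 = 194
  00010111001 = 128 + 32 + 16 + 8 + 1 = 185
  194 + 185 = 379, and 000101111011 = 256 + 64 + 32 + 16 + 8 + 2 + 1 = 379 ✓



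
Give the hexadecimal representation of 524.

Using repeated division by 16 (digits 10–15 are A–F):
524 ÷ 16 = 32 remainder 12 (C)
32 ÷ 16 = 2 remainder 0
2 ÷ 16 = 0 remainder 2
Reading remainders bottom to top: 20C



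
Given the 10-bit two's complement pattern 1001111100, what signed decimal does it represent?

Binary: 1001111100
Sign bit: 1 (negative)
Invert: 0110000011
Add 1:  0110000100
Magnitude: 0110000100 = 256 + 128 + 4 = 388
Value: -388



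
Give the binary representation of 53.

Using repeated division by 2:
53 ÷ 2 = 26 remainder 1
26 ÷ 2 = 13 remainder 0
13 ÷ 2 = 6 remainder 1
6 ÷ 2 = 3 remainder 0
3 ÷ 2 = 1 remainder 1
1 ÷ 2 = 0 remainder 1
Reading remainders bottom to top: 110101



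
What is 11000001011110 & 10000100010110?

AND: 1 only when both bits are 1
  11000001011110
& 10000100010110
----------------
  10000000010110
Decimal: 12382 & 8470 = 8214



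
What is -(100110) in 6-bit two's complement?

Original (sign bit 1, negative): 100110
Step 1 - Invert all bits: 011001
Step 2 - Add 1: 011010
Verification: 100110 + 011010 = 1000000; discarding the end carry (carry out of the top bit) leaves the 6-bit value 000000, as required for x + (-x)



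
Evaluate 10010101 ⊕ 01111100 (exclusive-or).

XOR: 1 when bits differ
  10010101
^ 01111100
----------
  11101001
Decimal: 149 ^ 124 = 233



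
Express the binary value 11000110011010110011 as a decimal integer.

Sum of powers of 2 for each 1-bit:
2^0 + 2^1 + 2^4 + 2^5 + 2^7 + 2^9 + 2^10 + 2^13 + 2^14 + 2^18 + 2^19
= 1 + 2 + 16 + 32 + 128 + 512 + 1024 + 8192 + 16384 + 262144 + 524288
= 812723



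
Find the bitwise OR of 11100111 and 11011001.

OR: 1 when either bit is 1
  11100111
| 11011001
----------
  11111111
Decimal: 231 | 217 = 255



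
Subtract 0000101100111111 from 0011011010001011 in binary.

Method 1 - Direct subtraction (column by column from the right: bit − bit − borrow-in; if negative, add 2 and borrow 1 from the next column):
borrow: 0001011011111000
        0011011010001011
-       0000101100111111
------------------------
        0010101101001100

Method 2 - Add two's complement:
Two's complement of 0000101100111111: invert → 1111010011000000, add 1 → 1111010011000001
  0011011010001011
+ 1111010011000001
------------------
 10010101101001100  (end carry out of the top bit = 1)
Discarding the end carry: 0010101101001100
Decimal check:
  0011011010001011 = 8192 + 4096 + 1024 + 512 + 128 + 8 + 2 + 1 = 13963
  0000101100111111 = 2048 + 512 + 256 + 32 + 16 + 8 + 4 + 2 + 1 = 2879
  13963 - 2879 = 11084, and 0010101101001100 = 8192 + 2048 + 512 + 256 + 64 + 8 + 4 = 11084 ✓



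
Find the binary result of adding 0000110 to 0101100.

Add column by column from the right: bit + bit + carry-in; write the sum mod 2, carry 1 when the sum is 2 or 3.
carry:  0011000
        0000110
+       0101100
---------------
       00110010
(the carry out of the leftmost column, 0, becomes the leading bit)
Decimal check:
  0000110 = 4 + 2 = 6
  0101100 = 32 + 8 + 4 = 44
  6 + 44 = 50, and 00110010 = 32 + 16 + 2 = 50 ✓



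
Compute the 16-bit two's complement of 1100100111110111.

Original (sign bit 1, negative): 1100100111110111
Step 1 - Invert all bits: 0011011000001000
Step 2 - Add 1: 0011011000001001
Verification: 1100100111110111 + 0011011000001001 = 10000000000000000; discarding the end carry (carry out of the top bit) leaves the 16-bit value 0000000000000000, as required for x + (-x)



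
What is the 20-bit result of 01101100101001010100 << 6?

Original: 01101100101001010100 (decimal 445012)
Shift left by 6 positions
Append 6 zeros on the right and drop the 6 high bits that overflow the 20-bit width
Result: 00101001010100000000 (decimal 169216)
Equivalent: 445012 << 6 = 445012 × 2^6 = 28480768, truncated to 20 bits = 169216



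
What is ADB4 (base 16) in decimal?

Expand by place value (powers of 16):
Digit values: A = 10, D = 13, B = 11
ADB4 = 10 × 16^3 + 13 × 16^2 + 11 × 16^1 + 4 × 16^0
= 10 × 4096 + 13 × 256 + 11 × 16 + 4 × 1
= 40960 + 3328 + 176 + 4
= 44468



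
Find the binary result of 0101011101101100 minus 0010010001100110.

Method 1 - Direct subtraction (column by column from the right: bit − bit − borrow-in; if negative, add 2 and borrow 1 from the next column):
borrow: 0100000000001100
        0101011101101100
-       0010010001100110
------------------------
        0011001100000110

Method 2 - Add two's complement:
Two's complement of 0010010001100110: invert → 1101101110011001, add 1 → 1101101110011010
  0101011101101100
+ 1101101110011010
------------------
 10011001100000110  (end carry out of the top bit = 1)
Discarding the end carry: 0011001100000110
Decimal check:
  0101011101101100 = 16384 + 4096 + 1024 + 512 + 256 + 64 + 32 + 8 + 4 = 22380
  0010010001100110 = 8192 + 1024 + 64 + 32 + 4 + 2 = 9318
  22380 - 9318 = 13062, and 0011001100000110 = 8192 + 4096 + 512 + 256 + 4 + 2 = 13062 ✓



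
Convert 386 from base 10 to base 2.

Using repeated division by 2:
386 ÷ 2 = 193 remainder 0
193 ÷ 2 = 96 remainder 1
96 ÷ 2 = 48 remainder 0
48 ÷ 2 = 24 remainder 0
24 ÷ 2 = 12 remainder 0
12 ÷ 2 = 6 remainder 0
6 ÷ 2 = 3 remainder 0
3 ÷ 2 = 1 remainder 1
1 ÷ 2 = 0 remainder 1
Reading remainders bottom to top: 110000010



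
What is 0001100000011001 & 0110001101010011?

AND: 1 only when both bits are 1
  0001100000011001
& 0110001101010011
------------------
  0000000000010001
Decimal: 6169 & 25427 = 17



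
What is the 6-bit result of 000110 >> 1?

Original: 000110 (decimal 6)
Shift right by 1 position
Drop the 1 low bit; fill with zero on the left
Result: 000011 (decimal 3)
Equivalent: 6 >> 1 = 6 ÷ 2^1 = 3



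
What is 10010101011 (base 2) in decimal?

Sum of powers of 2 for each 1-bit:
2^0 + 2^1 + 2^3 + 2^5 + 2^7 + 2^10
= 1 + 2 + 8 + 32 + 128 + 1024
= 1195



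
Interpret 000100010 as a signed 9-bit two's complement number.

Binary: 000100010
Sign bit: 0 (non-negative)
Read directly as an unsigned value:
000100010 = 32 + 2 = 34
Value: 34



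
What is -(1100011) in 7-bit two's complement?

Original (sign bit 1, negative): 1100011
Step 1 - Invert all bits: 0011100
Step 2 - Add 1: 0011101
Verification: 1100011 + 0011101 = 10000000; discarding the end carry (carry out of the top bit) leaves the 7-bit value 0000000, as required for x + (-x)



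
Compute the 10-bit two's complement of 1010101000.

Original (sign bit 1, negative): 1010101000
Step 1 - Invert all bits: 0101010111
Step 2 - Add 1: 0101011000
Verification: 1010101000 + 0101011000 = 10000000000; discarding the end carry (carry out of the top bit) leaves the 10-bit value 0000000000, as required for x + (-x)



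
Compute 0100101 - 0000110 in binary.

Method 1 - Direct subtraction (column by column from the right: bit − bit − borrow-in; if negative, add 2 and borrow 1 from the next column):
borrow: 0111100
        0100101
-       0000110
---------------
        0011111

Method 2 - Add two's complement:
Two's complement of 0000110: invert → 1111001, add 1 → 1111010
  0100101
+ 1111010
---------
 10011111  (end carry out of the top bit = 1)
Discarding the end carry: 0011111
Decimal check:
  0100101 = 32 + 4 + 1 = 37
  0000110 = 4 + 2 = 6
  37 - 6 = 31, and 0011111 = 16 + 8 + 4 + 2 + 1 = 31 ✓



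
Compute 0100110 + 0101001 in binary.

Add column by column from the right: bit + bit + carry-in; write the sum mod 2, carry 1 when the sum is 2 or 3.
carry:  1000000
        0100110
+       0101001
---------------
       01001111
(the carry out of the leftmost column, 0, becomes the leading bit)
Decimal check:
  0100110 = 32 + 4 + 2 = 38
  0101001 = 32 + 8 + 1 = 41
  38 + 41 = 79, and 01001111 = 64 + 8 + 4 + 2 + 1 = 79 ✓



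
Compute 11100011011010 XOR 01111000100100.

XOR: 1 when bits differ
  11100011011010
^ 01111000100100
----------------
  10011011111110
Decimal: 14554 ^ 7716 = 9982



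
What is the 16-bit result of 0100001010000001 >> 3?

Original: 0100001010000001 (decimal 17025)
Shift right by 3 positions
Drop the 3 low bits; fill with zeros on the left
Result: 0000100001010000 (decimal 2128)
Equivalent: 17025 >> 3 = 17025 ÷ 2^3 = 2128



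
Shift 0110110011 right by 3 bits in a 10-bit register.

Original: 0110110011 (decimal 435)
Shift right by 3 positions
Drop the 3 low bits; fill with zeros on the left
Result: 0000110110 (decimal 54)
Equivalent: 435 >> 3 = 435 ÷ 2^3 = 54



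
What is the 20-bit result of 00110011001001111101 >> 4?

Original: 00110011001001111101 (decimal 209533)
Shift right by 4 positions
Drop the 4 low bits; fill with zeros on the left
Result: 00000011001100100111 (decimal 13095)
Equivalent: 209533 >> 4 = 209533 ÷ 2^4 = 13095



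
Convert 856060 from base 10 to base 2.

Using repeated division by 2:
856060 ÷ 2 = 428030 remainder 0
428030 ÷ 2 = 214015 remainder 0
214015 ÷ 2 = 107007 remainder 1
107007 ÷ 2 = 53503 remainder 1
53503 ÷ 2 = 26751 remainder 1
26751 ÷ 2 = 13375 remainder 1
13375 ÷ 2 = 6687 remainder 1
6687 ÷ 2 = 3343 remainder 1
3343 ÷ 2 = 1671 remainder 1
1671 ÷ 2 = 835 remainder 1
835 ÷ 2 = 417 remainder 1
417 ÷ 2 = 208 remainder 1
208 ÷ 2 = 104 remainder 0
104 ÷ 2 = 52 remainder 0
52 ÷ 2 = 26 remainder 0
26 ÷ 2 = 13 remainder 0
13 ÷ 2 = 6 remainder 1
6 ÷ 2 = 3 remainder 0
3 ÷ 2 = 1 remainder 1
1 ÷ 2 = 0 remainder 1
Reading remainders bottom to top: 11010000111111111100



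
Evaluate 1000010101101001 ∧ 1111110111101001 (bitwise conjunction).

AND: 1 only when both bits are 1
  1000010101101001
& 1111110111101001
------------------
  1000010101101001
Decimal: 34153 & 65001 = 34153



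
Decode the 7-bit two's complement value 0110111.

Binary: 0110111
Sign bit: 0 (non-negative)
Read directly as an unsigned value:
0110111 = 32 + 16 + 4 + 2 + 1 = 55
Value: 55



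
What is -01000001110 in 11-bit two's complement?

Original: 01000001110
Step 1 - Invert all bits: 10111110001
Step 2 - Add 1: 10111110010
Verification: 01000001110 + 10111110010 = 100000000000; discarding the end carry (carry out of the top bit) leaves the 11-bit value 00000000000, as required for x + (-x)



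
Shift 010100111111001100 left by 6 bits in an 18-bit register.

Original: 010100111111001100 (decimal 85964)
Shift left by 6 positions
Append 6 zeros on the right and drop the 6 high bits that overflow the 18-bit width
Result: 111111001100000000 (decimal 258816)
Equivalent: 85964 << 6 = 85964 × 2^6 = 5501696, truncated to 18 bits = 258816



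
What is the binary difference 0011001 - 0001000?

Method 1 - Direct subtraction (column by column from the right: bit − bit − borrow-in; if negative, add 2 and borrow 1 from the next column):
borrow: 0000000
        0011001
-       0001000
---------------
        0010001

Method 2 - Add two's complement:
Two's complement of 0001000: invert → 1110111, add 1 → 1111000
  0011001
+ 1111000
---------
 10010001  (end carry out of the top bit = 1)
Discarding the end carry: 0010001
Decimal check:
  0011001 = 16 + 8 + 1 = 25
  0001000 = 8
  25 - 8 = 17, and 0010001 = 16 + 1 = 17 ✓



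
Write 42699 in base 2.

Using repeated division by 2:
42699 ÷ 2 = 21349 remainder 1
21349 ÷ 2 = 10674 remainder 1
10674 ÷ 2 = 5337 remainder 0
5337 ÷ 2 = 2668 remainder 1
2668 ÷ 2 = 1334 remainder 0
1334 ÷ 2 = 667 remainder 0
667 ÷ 2 = 333 remainder 1
333 ÷ 2 = 166 remainder 1
166 ÷ 2 = 83 remainder 0
83 ÷ 2 = 41 remainder 1
41 ÷ 2 = 20 remainder 1
20 ÷ 2 = 10 remainder 0
10 ÷ 2 = 5 remainder 0
5 ÷ 2 = 2 remainder 1
2 ÷ 2 = 1 remainder 0
1 ÷ 2 = 0 remainder 1
Reading remainders bottom to top: 1010011011001011



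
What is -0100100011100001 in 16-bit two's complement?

Original: 0100100011100001
Step 1 - Invert all bits: 1011011100011110
Step 2 - Add 1: 1011011100011111
Verification: 0100100011100001 + 1011011100011111 = 10000000000000000; discarding the end carry (carry out of the top bit) leaves the 16-bit value 0000000000000000, as required for x + (-x)



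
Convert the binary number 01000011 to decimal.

Sum of powers of 2 for each 1-bit:
2^0 + 2^1 + 2^6
= 1 + 2 + 64
= 67



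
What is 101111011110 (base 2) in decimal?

Sum of powers of 2 for each 1-bit:
2^1 + 2^2 + 2^3 + 2^4 + 2^6 + 2^7 + 2^8 + 2^9 + 2^11
= 2 + 4 + 8 + 16 + 64 + 128 + 256 + 512 + 2048
= 3038



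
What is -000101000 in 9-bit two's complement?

Original: 000101000
Step 1 - Invert all bits: 111010111
Step 2 - Add 1: 111011000
Verification: 000101000 + 111011000 = 1000000000; discarding the end carry (carry out of the top bit) leaves the 9-bit value 000000000, as required for x + (-x)



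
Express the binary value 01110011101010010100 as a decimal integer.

Sum of powers of 2 for each 1-bit:
2^2 + 2^4 + 2^7 + 2^9 + 2^11 + 2^12 + 2^13 + 2^16 + 2^17 + 2^18
= 4 + 16 + 128 + 512 + 2048 + 4096 + 8192 + 65536 + 131072 + 262144
= 473748



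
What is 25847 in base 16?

Using repeated division by 16 (digits 10–15 are A–F):
25847 ÷ 16 = 1615 remainder 7
1615 ÷ 16 = 100 remainder 15 (F)
100 ÷ 16 = 6 remainder 4
6 ÷ 16 = 0 remainder 6
Reading remainders bottom to top: 64F7



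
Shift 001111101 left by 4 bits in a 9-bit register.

Original: 001111101 (decimal 125)
Shift left by 4 positions
Append 4 zeros on the right and drop the 4 high bits that overflow the 9-bit width
Result: 111010000 (decimal 464)
Equivalent: 125 << 4 = 125 × 2^4 = 2000, truncated to 9 bits = 464



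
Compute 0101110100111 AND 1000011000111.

AND: 1 only when both bits are 1
  0101110100111
& 1000011000111
---------------
  0000010000111
Decimal: 2983 & 4295 = 135



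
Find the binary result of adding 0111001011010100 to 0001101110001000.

Add column by column from the right: bit + bit + carry-in; write the sum mod 2, carry 1 when the sum is 2 or 3.
carry:  1110011100000000
        0111001011010100
+       0001101110001000
------------------------
       01000111001011100
(the carry out of the leftmost column, 0, becomes the leading bit)
Decimal check:
  0111001011010100 = 16384 + 8192 + 4096 + 512 + 128 + 64 + 16 + 4 = 29396
  0001101110001000 = 4096 + 2048 + 512 + 256 + 128 + 8 = 7048
  29396 + 7048 = 36444, and 01000111001011100 = 32768 + 2048 + 1024 + 512 + 64 + 16 + 8 + 4 = 36444 ✓



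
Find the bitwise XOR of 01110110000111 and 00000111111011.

XOR: 1 when bits differ
  01110110000111
^ 00000111111011
----------------
  01110001111100
Decimal: 7559 ^ 507 = 7292



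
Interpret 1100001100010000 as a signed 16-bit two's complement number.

Binary: 1100001100010000
Sign bit: 1 (negative)
Invert: 0011110011101111
Add 1:  0011110011110000
Magnitude: 0011110011110000 = 8192 + 4096 + 2048 + 1024 + 128 + 64 + 32 + 16 = 15600
Value: -15600



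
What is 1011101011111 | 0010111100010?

OR: 1 when either bit is 1
  1011101011111
| 0010111100010
---------------
  1011111111111
Decimal: 5983 | 1506 = 6143



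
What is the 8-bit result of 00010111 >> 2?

Original: 00010111 (decimal 23)
Shift right by 2 positions
Drop the 2 low bits; fill with zeros on the left
Result: 00000101 (decimal 5)
Equivalent: 23 >> 2 = 23 ÷ 2^2 = 5



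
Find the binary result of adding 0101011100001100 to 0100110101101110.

Add column by column from the right: bit + bit + carry-in; write the sum mod 2, carry 1 when the sum is 2 or 3.
carry:  1011111000011000
        0101011100001100
+       0100110101101110
------------------------
       01010010001111010
(the carry out of the leftmost column, 0, becomes the leading bit)
Decimal check:
  0101011100001100 = 16384 + 4096 + 1024 + 512 + 256 + 8 + 4 = 22284
  0100110101101110 = 16384 + 2048 + 1024 + 256 + 64 + 32 + 8 + 4 + 2 = 19822
  22284 + 19822 = 42106, and 01010010001111010 = 32768 + 8192 + 1024 + 64 + 32 + 16 + 8 + 2 = 42106 ✓



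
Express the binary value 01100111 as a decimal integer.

Sum of powers of 2 for each 1-bit:
2^0 + 2^1 + 2^2 + 2^5 + 2^6
= 1 + 2 + 4 + 32 + 64
= 103



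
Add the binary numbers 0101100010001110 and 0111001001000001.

Add column by column from the right: bit + bit + carry-in; write the sum mod 2, carry 1 when the sum is 2 or 3.
carry:  1110000000000000
        0101100010001110
+       0111001001000001
------------------------
       01100101011001111
(the carry out of the leftmost column, 0, becomes the leading bit)
Decimal check:
  0101100010001110 = 16384 + 4096 + 2048 + 128 + 8 + 4 + 2 = 22670
  0111001001000001 = 16384 + 8192 + 4096 + 512 + 64 + 1 = 29249
  22670 + 29249 = 51919, and 01100101011001111 = 32768 + 16384 + 2048 + 512 + 128 + 64 + 8 + 4 + 2 + 1 = 51919 ✓



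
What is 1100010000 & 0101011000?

AND: 1 only when both bits are 1
  1100010000
& 0101011000
------------
  0100010000
Decimal: 784 & 344 = 272



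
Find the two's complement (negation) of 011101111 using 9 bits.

Original: 011101111
Step 1 - Invert all bits: 100010000
Step 2 - Add 1: 100010001
Verification: 011101111 + 100010001 = 1000000000; discarding the end carry (carry out of the top bit) leaves the 9-bit value 000000000, as required for x + (-x)



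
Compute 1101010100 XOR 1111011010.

XOR: 1 when bits differ
  1101010100
^ 1111011010
------------
  0010001110
Decimal: 852 ^ 986 = 142



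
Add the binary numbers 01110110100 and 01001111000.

Add column by column from the right: bit + bit + carry-in; write the sum mod 2, carry 1 when the sum is 2 or 3.
carry:  11111100000
        01110110100
+       01001111000
-------------------
       011000101100
(the carry out of the leftmost column, 0, becomes the leading bit)
Decimal check:
  01110110100 = 512 + 256 + 128 + 32 + 16 + 4 = 948
  01001111000 = 512 + 64 + 32 + 16 + 8 = 632
  948 + 632 = 1580, and 011000101100 = 1024 + 512 + 32 + 8 + 4 = 1580 ✓



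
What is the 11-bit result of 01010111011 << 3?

Original: 01010111011 (decimal 699)
Shift left by 3 positions
Append 3 zeros on the right and drop the 3 high bits that overflow the 11-bit width
Result: 10111011000 (decimal 1496)
Equivalent: 699 << 3 = 699 × 2^3 = 5592, truncated to 11 bits = 1496



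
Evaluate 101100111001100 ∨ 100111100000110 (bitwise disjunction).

OR: 1 when either bit is 1
  101100111001100
| 100111100000110
-----------------
  101111111001110
Decimal: 22988 | 20230 = 24526



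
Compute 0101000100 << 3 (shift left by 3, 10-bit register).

Original: 0101000100 (decimal 324)
Shift left by 3 positions
Append 3 zeros on the right and drop the 3 high bits that overflow the 10-bit width
Result: 1000100000 (decimal 544)
Equivalent: 324 << 3 = 324 × 2^3 = 2592, truncated to 10 bits = 544



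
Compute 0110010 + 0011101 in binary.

Add column by column from the right: bit + bit + carry-in; write the sum mod 2, carry 1 when the sum is 2 or 3.
carry:  1100000
        0110010
+       0011101
---------------
       01001111
(the carry out of the leftmost column, 0, becomes the leading bit)
Decimal check:
  0110010 = 32 + 16 + 2 = 50
  0011101 = 16 + 8 + 4 + 1 = 29
  50 + 29 = 79, and 01001111 = 64 + 8 + 4 + 2 + 1 = 79 ✓



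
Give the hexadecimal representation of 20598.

Using repeated division by 16 (digits 10–15 are A–F):
20598 ÷ 16 = 1287 remainder 6
1287 ÷ 16 = 80 remainder 7
80 ÷ 16 = 5 remainder 0
5 ÷ 16 = 0 remainder 5
Reading remainders bottom to top: 5076



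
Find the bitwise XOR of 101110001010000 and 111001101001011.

XOR: 1 when bits differ
  101110001010000
^ 111001101001011
-----------------
  010111100011011
Decimal: 23632 ^ 29515 = 12059



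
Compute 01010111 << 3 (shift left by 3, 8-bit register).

Original: 01010111 (decimal 87)
Shift left by 3 positions
Append 3 zeros on the right and drop the 3 high bits that overflow the 8-bit width
Result: 10111000 (decimal 184)
Equivalent: 87 << 3 = 87 × 2^3 = 696, truncated to 8 bits = 184



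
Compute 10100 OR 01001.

OR: 1 when either bit is 1
  10100
| 01001
-------
  11101
Decimal: 20 | 9 = 29



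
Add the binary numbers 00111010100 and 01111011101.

Add column by column from the right: bit + bit + carry-in; write the sum mod 2, carry 1 when the sum is 2 or 3.
carry:  11110111000
        00111010100
+       01111011101
-------------------
       010110110001
(the carry out of the leftmost column, 0, becomes the leading bit)
Decimal check:
  00111010100 = 256 + 128 + 64 + 16 + 4 = 468
  01111011101 = 512 + 256 + 128 + 64 + 16 + 8 + 4 + 1 = 989
  468 + 989 = 1457, and 010110110001 = 1024 + 256 + 128 + 32 + 16 + 1 = 1457 ✓



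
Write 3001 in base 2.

Using repeated division by 2:
3001 ÷ 2 = 1500 remainder 1
1500 ÷ 2 = 750 remainder 0
750 ÷ 2 = 375 remainder 0
375 ÷ 2 = 187 remainder 1
187 ÷ 2 = 93 remainder 1
93 ÷ 2 = 46 remainder 1
46 ÷ 2 = 23 remainder 0
23 ÷ 2 = 11 remainder 1
11 ÷ 2 = 5 remainder 1
5 ÷ 2 = 2 remainder 1
2 ÷ 2 = 1 remainder 0
1 ÷ 2 = 0 remainder 1
Reading remainders bottom to top: 101110111001



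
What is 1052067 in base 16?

Using repeated division by 16 (digits 10–15 are A–F):
1052067 ÷ 16 = 65754 remainder 3
65754 ÷ 16 = 4109 remainder 10 (A)
4109 ÷ 16 = 256 remainder 13 (D)
256 ÷ 16 = 16 remainder 0
16 ÷ 16 = 1 remainder 0
1 ÷ 16 = 0 remainder 1
Reading remainders bottom to top: 100DA3



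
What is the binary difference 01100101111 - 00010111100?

Method 1 - Direct subtraction (column by column from the right: bit − bit − borrow-in; if negative, add 2 and borrow 1 from the next column):
borrow: 00111100000
        01100101111
-       00010111100
-------------------
        01001110011

Method 2 - Add two's complement:
Two's complement of 00010111100: invert → 11101000011, add 1 → 11101000100
  01100101111
+ 11101000100
-------------
 101001110011  (end carry out of the top bit = 1)
Discarding the end carry: 01001110011
Decimal check:
  01100101111 = 512 + 256 + 32 + 8 + 4 + 2 + 1 = 815
  00010111100 = 128 + 32 + 16 + 8 + 4 = 188
  815 - 188 = 627, and 01001110011 = 512 + 64 + 32 + 16 + 2 + 1 = 627 ✓



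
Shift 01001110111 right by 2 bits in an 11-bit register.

Original: 01001110111 (decimal 631)
Shift right by 2 positions
Drop the 2 low bits; fill with zeros on the left
Result: 00010011101 (decimal 157)
Equivalent: 631 >> 2 = 631 ÷ 2^2 = 157



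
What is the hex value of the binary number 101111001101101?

Group into 4-bit nibbles from right:
  0101 = 5
  1110 = E
  0110 = 6
  1101 = D
Result: 5E6D



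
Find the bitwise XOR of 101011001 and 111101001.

XOR: 1 when bits differ
  101011001
^ 111101001
-----------
  010110000
Decimal: 345 ^ 489 = 176



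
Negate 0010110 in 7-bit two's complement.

Original: 0010110
Step 1 - Invert all bits: 1101001
Step 2 - Add 1: 1101010
Verification: 0010110 + 1101010 = 10000000; discarding the end carry (carry out of the top bit) leaves the 7-bit value 0000000, as required for x + (-x)



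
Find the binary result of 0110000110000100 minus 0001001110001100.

Method 1 - Direct subtraction (column by column from the right: bit − bit − borrow-in; if negative, add 2 and borrow 1 from the next column):
borrow: 0011111111110000
        0110000110000100
-       0001001110001100
------------------------
        0100110111111000

Method 2 - Add two's complement:
Two's complement of 0001001110001100: invert → 1110110001110011, add 1 → 1110110001110100
  0110000110000100
+ 1110110001110100
------------------
 10100110111111000  (end carry out of the top bit = 1)
Discarding the end carry: 0100110111111000
Decimal check:
  0110000110000100 = 16384 + 8192 + 256 + 128 + 4 = 24964
  0001001110001100 = 4096 + 512 + 256 + 128 + 8 + 4 = 5004
  24964 - 5004 = 19960, and 0100110111111000 = 16384 + 2048 + 1024 + 256 + 128 + 64 + 32 + 16 + 8 = 19960 ✓



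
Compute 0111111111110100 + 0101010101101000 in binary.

Add column by column from the right: bit + bit + carry-in; write the sum mod 2, carry 1 when the sum is 2 or 3.
carry:  1111111111000000
        0111111111110100
+       0101010101101000
------------------------
       01101010101011100
(the carry out of the leftmost column, 0, becomes the leading bit)
Decimal check:
  0111111111110100 = 16384 + 8192 + 4096 + 2048 + 1024 + 512 + 256 + 128 + 64 + 32 + 16 + 4 = 32756
  0101010101101000 = 16384 + 4096 + 1024 + 256 + 64 + 32 + 8 = 21864
  32756 + 21864 = 54620, and 01101010101011100 = 32768 + 16384 + 4096 + 1024 + 256 + 64 + 16 + 8 + 4 = 54620 ✓



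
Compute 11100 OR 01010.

OR: 1 when either bit is 1
  11100
| 01010
-------
  11110
Decimal: 28 | 10 = 30



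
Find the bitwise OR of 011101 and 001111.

OR: 1 when either bit is 1
  011101
| 001111
--------
  011111
Decimal: 29 | 15 = 31



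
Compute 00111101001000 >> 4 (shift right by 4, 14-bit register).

Original: 00111101001000 (decimal 3912)
Shift right by 4 positions
Drop the 4 low bits; fill with zeros on the left
Result: 00000011110100 (decimal 244)
Equivalent: 3912 >> 4 = 3912 ÷ 2^4 = 244



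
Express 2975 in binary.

Using repeated division by 2:
2975 ÷ 2 = 1487 remainder 1
1487 ÷ 2 = 743 remainder 1
743 ÷ 2 = 371 remainder 1
371 ÷ 2 = 185 remainder 1
185 ÷ 2 = 92 remainder 1
92 ÷ 2 = 46 remainder 0
46 ÷ 2 = 23 remainder 0
23 ÷ 2 = 11 remainder 1
11 ÷ 2 = 5 remainder 1
5 ÷ 2 = 2 remainder 1
2 ÷ 2 = 1 remainder 0
1 ÷ 2 = 0 remainder 1
Reading remainders bottom to top: 101110011111



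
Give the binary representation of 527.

Using repeated division by 2:
527 ÷ 2 = 263 remainder 1
263 ÷ 2 = 131 remainder 1
131 ÷ 2 = 65 remainder 1
65 ÷ 2 = 32 remainder 1
32 ÷ 2 = 16 remainder 0
16 ÷ 2 = 8 remainder 0
8 ÷ 2 = 4 remainder 0
4 ÷ 2 = 2 remainder 0
2 ÷ 2 = 1 remainder 0
1 ÷ 2 = 0 remainder 1
Reading remainders bottom to top: 1000001111



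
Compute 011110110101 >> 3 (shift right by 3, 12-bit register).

Original: 011110110101 (decimal 1973)
Shift right by 3 positions
Drop the 3 low bits; fill with zeros on the left
Result: 000011110110 (decimal 246)
Equivalent: 1973 >> 3 = 1973 ÷ 2^3 = 246



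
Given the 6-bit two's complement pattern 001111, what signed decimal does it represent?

Binary: 001111
Sign bit: 0 (non-negative)
Read directly as an unsigned value:
001111 = 8 + 4 + 2 + 1 = 15
Value: 15



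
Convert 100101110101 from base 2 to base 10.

Sum of powers of 2 for each 1-bit:
2^0 + 2^2 + 2^4 + 2^5 + 2^6 + 2^8 + 2^11
= 1 + 4 + 16 + 32 + 64 + 256 + 2048
= 2421



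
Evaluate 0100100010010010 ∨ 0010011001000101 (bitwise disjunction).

OR: 1 when either bit is 1
  0100100010010010
| 0010011001000101
------------------
  0110111011010111
Decimal: 18578 | 9797 = 28375



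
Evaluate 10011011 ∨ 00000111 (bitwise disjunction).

OR: 1 when either bit is 1
  10011011
| 00000111
----------
  10011111
Decimal: 155 | 7 = 159



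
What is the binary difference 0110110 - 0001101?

Method 1 - Direct subtraction (column by column from the right: bit − bit − borrow-in; if negative, add 2 and borrow 1 from the next column):
borrow: 0010010
        0110110
-       0001101
---------------
        0101001

Method 2 - Add two's complement:
Two's complement of 0001101: invert → 1110010, add 1 → 1110011
  0110110
+ 1110011
---------
 10101001  (end carry out of the top bit = 1)
Discarding the end carry: 0101001
Decimal check:
  0110110 = 32 + 16 + 4 + 2 = 54
  0001101 = 8 + 4 + 1 = 13
  54 - 13 = 41, and 0101001 = 32 + 8 + 1 = 41 ✓



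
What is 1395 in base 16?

Using repeated division by 16 (digits 10–15 are A–F):
1395 ÷ 16 = 87 remainder 3
87 ÷ 16 = 5 remainder 7
5 ÷ 16 = 0 remainder 5
Reading remainders bottom to top: 573



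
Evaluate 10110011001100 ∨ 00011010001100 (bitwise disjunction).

OR: 1 when either bit is 1
  10110011001100
| 00011010001100
----------------
  10111011001100
Decimal: 11468 | 1676 = 11980



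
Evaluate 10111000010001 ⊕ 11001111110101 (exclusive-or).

XOR: 1 when bits differ
  10111000010001
^ 11001111110101
----------------
  01110111100100
Decimal: 11793 ^ 13301 = 7652



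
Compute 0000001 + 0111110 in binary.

Add column by column from the right: bit + bit + carry-in; write the sum mod 2, carry 1 when the sum is 2 or 3.
carry:  0000000
        0000001
+       0111110
---------------
       00111111
(the carry out of the leftmost column, 0, becomes the leading bit)
Decimal check:
  0000001 = 1
  0111110 = 32 + 16 + 8 + 4 + 2 = 62
  1 + 62 = 63, and 00111111 = 32 + 16 + 8 + 4 + 2 + 1 = 63 ✓



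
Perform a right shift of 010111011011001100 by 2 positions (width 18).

Original: 010111011011001100 (decimal 95948)
Shift right by 2 positions
Drop the 2 low bits; fill with zeros on the left
Result: 000101110110110011 (decimal 23987)
Equivalent: 95948 >> 2 = 95948 ÷ 2^2 = 23987



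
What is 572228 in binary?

Using repeated division by 2:
572228 ÷ 2 = 286114 remainder 0
286114 ÷ 2 = 143057 remainder 0
143057 ÷ 2 = 71528 remainder 1
71528 ÷ 2 = 35764 remainder 0
35764 ÷ 2 = 17882 remainder 0
17882 ÷ 2 = 8941 remainder 0
8941 ÷ 2 = 4470 remainder 1
4470 ÷ 2 = 2235 remainder 0
2235 ÷ 2 = 1117 remainder 1
1117 ÷ 2 = 558 remainder 1
558 ÷ 2 = 279 remainder 0
279 ÷ 2 = 139 remainder 1
139 ÷ 2 = 69 remainder 1
69 ÷ 2 = 34 remainder 1
34 ÷ 2 = 17 remainder 0
17 ÷ 2 = 8 remainder 1
8 ÷ 2 = 4 remainder 0
4 ÷ 2 = 2 remainder 0
2 ÷ 2 = 1 remainder 0
1 ÷ 2 = 0 remainder 1
Reading remainders bottom to top: 10001011101101000100



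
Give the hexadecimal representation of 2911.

Using repeated division by 16 (digits 10–15 are A–F):
2911 ÷ 16 = 181 remainder 15 (F)
181 ÷ 16 = 11 remainder 5
11 ÷ 16 = 0 remainder 11 (B)
Reading remainders bottom to top: B5F



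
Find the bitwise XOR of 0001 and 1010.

XOR: 1 when bits differ
  0001
^ 1010
------
  1011
Decimal: 1 ^ 10 = 11



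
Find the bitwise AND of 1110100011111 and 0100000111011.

AND: 1 only when both bits are 1
  1110100011111
& 0100000111011
---------------
  0100000011011
Decimal: 7455 & 2107 = 2075



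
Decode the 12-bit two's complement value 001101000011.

Binary: 001101000011
Sign bit: 0 (non-negative)
Read directly as an unsigned value:
001101000011 = 512 + 256 + 64 + 2 + 1 = 835
Value: 835



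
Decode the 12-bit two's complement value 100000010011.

Binary: 100000010011
Sign bit: 1 (negative)
Invert: 011111101100
Add 1:  011111101101
Magnitude: 011111101101 = 1024 + 512 + 256 + 128 + 64 + 32 + 8 + 4 + 1 = 2029
Value: -2029



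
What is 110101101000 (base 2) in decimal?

Sum of powers of 2 for each 1-bit:
2^3 + 2^5 + 2^6 + 2^8 + 2^10 + 2^11
= 8 + 32 + 64 + 256 + 1024 + 2048
= 3432



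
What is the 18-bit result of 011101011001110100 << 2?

Original: 011101011001110100 (decimal 120436)
Shift left by 2 positions
Append 2 zeros on the right and drop the 2 high bits that overflow the 18-bit width
Result: 110101100111010000 (decimal 219600)
Equivalent: 120436 << 2 = 120436 × 2^2 = 481744, truncated to 18 bits = 219600



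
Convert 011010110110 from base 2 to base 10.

Sum of powers of 2 for each 1-bit:
2^1 + 2^2 + 2^4 + 2^5 + 2^7 + 2^9 + 2^10
= 2 + 4 + 16 + 32 + 128 + 512 + 1024
= 1718



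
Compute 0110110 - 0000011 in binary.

Method 1 - Direct subtraction (column by column from the right: bit − bit − borrow-in; if negative, add 2 and borrow 1 from the next column):
borrow: 0000110
        0110110
-       0000011
---------------
        0110011

Method 2 - Add two's complement:
Two's complement of 0000011: invert → 1111100, add 1 → 1111101
  0110110
+ 1111101
---------
 10110011  (end carry out of the top bit = 1)
Discarding the end carry: 0110011
Decimal check:
  0110110 = 32 + 16 + 4 + 2 = 54
  0000011 = 2 + 1 = 3
  54 - 3 = 51, and 0110011 = 32 + 16 + 2 + 1 = 51 ✓



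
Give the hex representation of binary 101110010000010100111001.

Group into 4-bit nibbles from right:
  1011 = B
  1001 = 9
  0000 = 0
  0101 = 5
  0011 = 3
  1001 = 9
Result: B90539



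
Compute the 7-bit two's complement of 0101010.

Original: 0101010
Step 1 - Invert all bits: 1010101
Step 2 - Add 1: 1010110
Verification: 0101010 + 1010110 = 10000000; discarding the end carry (carry out of the top bit) leaves the 7-bit value 0000000, as required for x + (-x)



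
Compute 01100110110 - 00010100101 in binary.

Method 1 - Direct subtraction (column by column from the right: bit − bit − borrow-in; if negative, add 2 and borrow 1 from the next column):
borrow: 00100000010
        01100110110
-       00010100101
-------------------
        01010010001

Method 2 - Add two's complement:
Two's complement of 00010100101: invert → 11101011010, add 1 → 11101011011
  01100110110
+ 11101011011
-------------
 101010010001  (end carry out of the top bit = 1)
Discarding the end carry: 01010010001
Decimal check:
  01100110110 = 512 + 256 + 32 + 16 + 4 + 2 = 822
  00010100101 = 128 + 32 + 4 + 1 = 165
  822 - 165 = 657, and 01010010001 = 512 + 128 + 16 + 1 = 657 ✓



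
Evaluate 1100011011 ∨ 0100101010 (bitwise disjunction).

OR: 1 when either bit is 1
  1100011011
| 0100101010
------------
  1100111011
Decimal: 795 | 298 = 827



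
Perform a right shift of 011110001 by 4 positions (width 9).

Original: 011110001 (decimal 241)
Shift right by 4 positions
Drop the 4 low bits; fill with zeros on the left
Result: 000001111 (decimal 15)
Equivalent: 241 >> 4 = 241 ÷ 2^4 = 15



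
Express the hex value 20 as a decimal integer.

Expand by place value (powers of 16):
20 = 2 × 16^1 + 0 × 16^0
= 2 × 16 + 0 × 1
= 32 + 0
= 32



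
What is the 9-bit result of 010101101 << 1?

Original: 010101101 (decimal 173)
Shift left by 1 position
Append 1 zero on the right
Result: 101011010 (decimal 346)
Equivalent: 173 << 1 = 173 × 2^1 = 346



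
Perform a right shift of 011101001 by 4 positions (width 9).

Original: 011101001 (decimal 233)
Shift right by 4 positions
Drop the 4 low bits; fill with zeros on the left
Result: 000001110 (decimal 14)
Equivalent: 233 >> 4 = 233 ÷ 2^4 = 14



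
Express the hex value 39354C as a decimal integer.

Expand by place value (powers of 16):
Digit values: C = 12
39354C = 3 × 16^5 + 9 × 16^4 + 3 × 16^3 + 5 × 16^2 + 4 × 16^1 + 12 × 16^0
= 3 × 1048576 + 9 × 65536 + 3 × 4096 + 5 × 256 + 4 × 16 + 12 × 1
= 3145728 + 589824 + 12288 + 1280 + 64 + 12
= 3749196

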